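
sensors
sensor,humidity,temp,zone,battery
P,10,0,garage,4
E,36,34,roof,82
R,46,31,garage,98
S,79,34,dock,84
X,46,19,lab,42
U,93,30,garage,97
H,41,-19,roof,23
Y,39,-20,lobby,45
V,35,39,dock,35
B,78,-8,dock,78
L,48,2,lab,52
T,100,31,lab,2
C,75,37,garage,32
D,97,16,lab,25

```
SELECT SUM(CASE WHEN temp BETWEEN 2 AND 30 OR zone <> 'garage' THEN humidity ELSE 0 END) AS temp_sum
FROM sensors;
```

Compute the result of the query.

692

sensor=P: ✗
sensor=E: ✓ → 36
sensor=R: ✗
sensor=S: ✓ → 79
sensor=X: ✓ → 46
sensor=U: ✓ → 93
sensor=H: ✓ → 41
sensor=Y: ✓ → 39
sensor=V: ✓ → 35
sensor=B: ✓ → 78
sensor=L: ✓ → 48
sensor=T: ✓ → 100
sensor=C: ✗
sensor=D: ✓ → 97
temp_sum = 36 + 79 + 46 + 93 + 41 + 39 + 35 + 78 + 48 + 100 + 97 = 692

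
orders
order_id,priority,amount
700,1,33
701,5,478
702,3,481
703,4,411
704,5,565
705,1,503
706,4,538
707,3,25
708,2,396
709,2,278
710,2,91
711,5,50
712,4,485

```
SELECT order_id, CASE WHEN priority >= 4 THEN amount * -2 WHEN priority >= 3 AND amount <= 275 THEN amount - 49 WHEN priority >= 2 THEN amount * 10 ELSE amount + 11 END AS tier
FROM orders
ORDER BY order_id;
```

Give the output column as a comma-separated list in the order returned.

order_id=700: ELSE → 44
order_id=701: priority >= 4 → -956
order_id=702: priority >= 2 → 4810
order_id=703: priority >= 4 → -822
order_id=704: priority >= 4 → -1130
order_id=705: ELSE → 514
order_id=706: priority >= 4 → -1076
order_id=707: priority >= 3 AND amount <= 275 → -24
order_id=708: priority >= 2 → 3960
order_id=709: priority >= 2 → 2780
order_id=710: priority >= 2 → 910
order_id=711: priority >= 4 → -100
order_id=712: priority >= 4 → -970

44, -956, 4810, -822, -1130, 514, -1076, -24, 3960, 2780, 910, -100, -970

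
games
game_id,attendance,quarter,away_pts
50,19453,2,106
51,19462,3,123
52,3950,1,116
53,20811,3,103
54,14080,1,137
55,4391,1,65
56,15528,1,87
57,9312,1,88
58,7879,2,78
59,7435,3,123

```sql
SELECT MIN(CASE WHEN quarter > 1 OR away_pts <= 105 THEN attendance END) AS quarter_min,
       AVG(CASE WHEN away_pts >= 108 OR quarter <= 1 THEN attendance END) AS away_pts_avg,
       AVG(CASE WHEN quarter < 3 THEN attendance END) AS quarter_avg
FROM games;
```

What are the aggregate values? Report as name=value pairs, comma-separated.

[quarter_min: quarter > 1 OR away_pts <= 105]
game_id=50: ✓ → 19453
game_id=51: ✓ → 19462
game_id=52: ✗
game_id=53: ✓ → 20811
game_id=54: ✗
game_id=55: ✓ → 4391
game_id=56: ✓ → 15528
game_id=57: ✓ → 9312
game_id=58: ✓ → 7879
game_id=59: ✓ → 7435
quarter_min = MIN(19453, 19462, 20811, 4391, 15528, 9312, 7879, 7435) = 4391
—
[away_pts_avg: away_pts >= 108 OR quarter <= 1]
game_id=50: ✗
game_id=51: ✓ → 19462
game_id=52: ✓ → 3950
game_id=53: ✗
game_id=54: ✓ → 14080
game_id=55: ✓ → 4391
game_id=56: ✓ → 15528
game_id=57: ✓ → 9312
game_id=58: ✗
game_id=59: ✓ → 7435
away_pts_avg = (19462 + 3950 + 14080 + 4391 + 15528 + 9312 + 7435) / 7 = 10594
—
[quarter_avg: quarter < 3]
game_id=50: ✓ → 19453
game_id=51: ✗
game_id=52: ✓ → 3950
game_id=53: ✗
game_id=54: ✓ → 14080
game_id=55: ✓ → 4391
game_id=56: ✓ → 15528
game_id=57: ✓ → 9312
game_id=58: ✓ → 7879
game_id=59: ✗
quarter_avg = (19453 + 3950 + 14080 + 4391 + 15528 + 9312 + 7879) / 7 = 10656.1428571429

quarter_min=4391, away_pts_avg=10594, quarter_avg=10656.1428571429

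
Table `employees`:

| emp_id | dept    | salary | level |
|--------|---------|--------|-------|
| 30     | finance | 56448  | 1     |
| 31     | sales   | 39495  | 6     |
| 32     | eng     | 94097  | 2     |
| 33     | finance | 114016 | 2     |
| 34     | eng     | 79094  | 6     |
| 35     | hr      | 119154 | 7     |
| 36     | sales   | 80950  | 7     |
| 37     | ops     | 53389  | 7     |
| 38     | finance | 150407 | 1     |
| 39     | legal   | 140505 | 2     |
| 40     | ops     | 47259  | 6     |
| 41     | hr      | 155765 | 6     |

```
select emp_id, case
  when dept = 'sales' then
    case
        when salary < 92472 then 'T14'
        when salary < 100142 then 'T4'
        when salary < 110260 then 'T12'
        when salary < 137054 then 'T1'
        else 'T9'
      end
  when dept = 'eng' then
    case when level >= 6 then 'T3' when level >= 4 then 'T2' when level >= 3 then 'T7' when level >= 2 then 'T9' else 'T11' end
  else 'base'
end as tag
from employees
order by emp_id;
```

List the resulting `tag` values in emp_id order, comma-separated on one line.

emp_id=30: dept='finance' → outer ELSE → base
emp_id=31: dept='sales' → inner[salary < 92472] → T14
emp_id=32: dept='eng' → inner[level >= 2] → T9
emp_id=33: dept='finance' → outer ELSE → base
emp_id=34: dept='eng' → inner[level >= 6] → T3
emp_id=35: dept='hr' → outer ELSE → base
emp_id=36: dept='sales' → inner[salary < 92472] → T14
emp_id=37: dept='ops' → outer ELSE → base
emp_id=38: dept='finance' → outer ELSE → base
emp_id=39: dept='legal' → outer ELSE → base
emp_id=40: dept='ops' → outer ELSE → base
emp_id=41: dept='hr' → outer ELSE → base

base, T14, T9, base, T3, base, T14, base, base, base, base, base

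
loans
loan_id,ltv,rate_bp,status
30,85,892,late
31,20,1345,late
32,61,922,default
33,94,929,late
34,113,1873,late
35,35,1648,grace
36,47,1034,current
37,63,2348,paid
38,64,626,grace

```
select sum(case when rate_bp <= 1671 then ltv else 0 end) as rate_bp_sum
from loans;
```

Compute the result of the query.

loan_id=30: ✓ → 85
loan_id=31: ✓ → 20
loan_id=32: ✓ → 61
loan_id=33: ✓ → 94
loan_id=34: ✗
loan_id=35: ✓ → 35
loan_id=36: ✓ → 47
loan_id=37: ✗
loan_id=38: ✓ → 64
rate_bp_sum = 85 + 20 + 61 + 94 + 35 + 47 + 64 = 406

406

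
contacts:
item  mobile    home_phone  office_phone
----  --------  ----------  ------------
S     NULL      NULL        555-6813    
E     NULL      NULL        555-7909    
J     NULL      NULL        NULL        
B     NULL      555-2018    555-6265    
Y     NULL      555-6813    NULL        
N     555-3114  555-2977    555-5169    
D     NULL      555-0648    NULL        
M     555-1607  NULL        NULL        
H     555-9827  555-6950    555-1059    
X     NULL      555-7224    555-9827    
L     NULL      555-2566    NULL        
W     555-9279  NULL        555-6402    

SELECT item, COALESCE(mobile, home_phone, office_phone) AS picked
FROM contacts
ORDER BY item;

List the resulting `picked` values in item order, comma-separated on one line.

555-2018, 555-0648, 555-7909, 555-9827, NULL, 555-2566, 555-1607, 555-3114, 555-6813, 555-9279, 555-7224, 555-6813

item=B: mobile=NULL, home_phone=555-2018 → 555-2018
item=D: mobile=NULL, home_phone=555-0648 → 555-0648
item=E: mobile=NULL, home_phone=NULL, office_phone=555-7909 → 555-7909
item=H: mobile=555-9827 → 555-9827
item=J: mobile=NULL, home_phone=NULL, office_phone=NULL (all NULL) → NULL
item=L: mobile=NULL, home_phone=555-2566 → 555-2566
item=M: mobile=555-1607 → 555-1607
item=N: mobile=555-3114 → 555-3114
item=S: mobile=NULL, home_phone=NULL, office_phone=555-6813 → 555-6813
item=W: mobile=555-9279 → 555-9279
item=X: mobile=NULL, home_phone=555-7224 → 555-7224
item=Y: mobile=NULL, home_phone=555-6813 → 555-6813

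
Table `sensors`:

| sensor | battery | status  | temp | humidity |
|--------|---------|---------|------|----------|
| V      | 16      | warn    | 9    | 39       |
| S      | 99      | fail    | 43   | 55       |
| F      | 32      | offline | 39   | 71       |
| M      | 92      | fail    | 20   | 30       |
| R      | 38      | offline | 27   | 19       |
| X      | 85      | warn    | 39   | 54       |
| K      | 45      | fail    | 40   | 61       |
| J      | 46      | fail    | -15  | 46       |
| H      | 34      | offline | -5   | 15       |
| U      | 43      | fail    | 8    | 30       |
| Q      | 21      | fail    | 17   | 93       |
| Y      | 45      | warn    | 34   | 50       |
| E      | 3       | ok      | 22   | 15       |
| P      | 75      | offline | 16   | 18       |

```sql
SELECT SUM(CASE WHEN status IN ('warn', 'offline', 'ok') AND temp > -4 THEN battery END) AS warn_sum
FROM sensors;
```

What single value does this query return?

294

sensor=V: ✓ → 16
sensor=S: ✗
sensor=F: ✓ → 32
sensor=M: ✗
sensor=R: ✓ → 38
sensor=X: ✓ → 85
sensor=K: ✗
sensor=J: ✗
sensor=H: ✗
sensor=U: ✗
sensor=Q: ✗
sensor=Y: ✓ → 45
sensor=E: ✓ → 3
sensor=P: ✓ → 75
warn_sum = 16 + 32 + 38 + 85 + 45 + 3 + 75 = 294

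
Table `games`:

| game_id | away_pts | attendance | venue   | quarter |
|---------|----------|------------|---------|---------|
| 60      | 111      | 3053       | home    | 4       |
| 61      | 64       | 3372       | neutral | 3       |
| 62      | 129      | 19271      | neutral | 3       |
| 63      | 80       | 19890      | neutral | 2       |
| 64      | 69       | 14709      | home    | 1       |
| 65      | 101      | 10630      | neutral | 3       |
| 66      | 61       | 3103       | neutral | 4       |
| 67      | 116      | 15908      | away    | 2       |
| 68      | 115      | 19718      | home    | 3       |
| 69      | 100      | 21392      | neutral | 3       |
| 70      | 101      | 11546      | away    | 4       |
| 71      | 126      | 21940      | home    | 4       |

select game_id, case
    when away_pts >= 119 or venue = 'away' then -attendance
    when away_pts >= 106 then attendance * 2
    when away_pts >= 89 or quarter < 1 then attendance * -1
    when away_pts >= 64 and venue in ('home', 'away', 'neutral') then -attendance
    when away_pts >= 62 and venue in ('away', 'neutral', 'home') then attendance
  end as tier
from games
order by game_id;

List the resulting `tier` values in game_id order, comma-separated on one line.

6106, -3372, -19271, -19890, -14709, -10630, NULL, -15908, 39436, -21392, -11546, -21940

game_id=60: away_pts >= 106 → 6106
game_id=61: away_pts >= 64 and venue in ('home', 'away', 'neutral') → -3372
game_id=62: away_pts >= 119 or venue = 'away' → -19271
game_id=63: away_pts >= 64 and venue in ('home', 'away', 'neutral') → -19890
game_id=64: away_pts >= 64 and venue in ('home', 'away', 'neutral') → -14709
game_id=65: away_pts >= 89 or quarter < 1 → -10630
game_id=66: (no match → NULL) → NULL
game_id=67: away_pts >= 119 or venue = 'away' → -15908
game_id=68: away_pts >= 106 → 39436
game_id=69: away_pts >= 89 or quarter < 1 → -21392
game_id=70: away_pts >= 119 or venue = 'away' → -11546
game_id=71: away_pts >= 119 or venue = 'away' → -21940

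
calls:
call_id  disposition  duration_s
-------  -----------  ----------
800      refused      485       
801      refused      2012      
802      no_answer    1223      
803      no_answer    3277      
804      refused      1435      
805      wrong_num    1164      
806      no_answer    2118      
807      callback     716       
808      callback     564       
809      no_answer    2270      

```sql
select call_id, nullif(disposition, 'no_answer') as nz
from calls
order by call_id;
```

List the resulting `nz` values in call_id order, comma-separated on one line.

refused, refused, NULL, NULL, refused, wrong_num, NULL, callback, callback, NULL

call_id=800: disposition=refused vs no_answer: differ → refused
call_id=801: disposition=refused vs no_answer: differ → refused
call_id=802: disposition=no_answer vs no_answer: equal → NULL
call_id=803: disposition=no_answer vs no_answer: equal → NULL
call_id=804: disposition=refused vs no_answer: differ → refused
call_id=805: disposition=wrong_num vs no_answer: differ → wrong_num
call_id=806: disposition=no_answer vs no_answer: equal → NULL
call_id=807: disposition=callback vs no_answer: differ → callback
call_id=808: disposition=callback vs no_answer: differ → callback
call_id=809: disposition=no_answer vs no_answer: equal → NULL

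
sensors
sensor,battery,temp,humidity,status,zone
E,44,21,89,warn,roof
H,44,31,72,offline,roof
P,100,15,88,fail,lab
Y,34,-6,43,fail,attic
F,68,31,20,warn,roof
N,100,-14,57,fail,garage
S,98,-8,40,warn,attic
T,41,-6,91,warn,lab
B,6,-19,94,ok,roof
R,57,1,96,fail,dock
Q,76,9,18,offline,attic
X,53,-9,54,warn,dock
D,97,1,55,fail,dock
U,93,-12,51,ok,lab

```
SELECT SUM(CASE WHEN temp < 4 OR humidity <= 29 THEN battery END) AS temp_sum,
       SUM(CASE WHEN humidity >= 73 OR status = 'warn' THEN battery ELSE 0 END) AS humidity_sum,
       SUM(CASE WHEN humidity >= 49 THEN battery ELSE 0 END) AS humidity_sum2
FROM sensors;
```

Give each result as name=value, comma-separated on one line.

[temp_sum: temp < 4 OR humidity <= 29]
sensor=E: ✗
sensor=H: ✗
sensor=P: ✗
sensor=Y: ✓ → 34
sensor=F: ✓ → 68
sensor=N: ✓ → 100
sensor=S: ✓ → 98
sensor=T: ✓ → 41
sensor=B: ✓ → 6
sensor=R: ✓ → 57
sensor=Q: ✓ → 76
sensor=X: ✓ → 53
sensor=D: ✓ → 97
sensor=U: ✓ → 93
temp_sum = 34 + 68 + 100 + 98 + 41 + 6 + 57 + 76 + 53 + 97 + 93 = 723
—
[humidity_sum: humidity >= 73 OR status = 'warn']
sensor=E: ✓ → 44
sensor=H: ✗
sensor=P: ✓ → 100
sensor=Y: ✗
sensor=F: ✓ → 68
sensor=N: ✗
sensor=S: ✓ → 98
sensor=T: ✓ → 41
sensor=B: ✓ → 6
sensor=R: ✓ → 57
sensor=Q: ✗
sensor=X: ✓ → 53
sensor=D: ✗
sensor=U: ✗
humidity_sum = 44 + 100 + 68 + 98 + 41 + 6 + 57 + 53 = 467
—
[humidity_sum2: humidity >= 49]
sensor=E: ✓ → 44
sensor=H: ✓ → 44
sensor=P: ✓ → 100
sensor=Y: ✗
sensor=F: ✗
sensor=N: ✓ → 100
sensor=S: ✗
sensor=T: ✓ → 41
sensor=B: ✓ → 6
sensor=R: ✓ → 57
sensor=Q: ✗
sensor=X: ✓ → 53
sensor=D: ✓ → 97
sensor=U: ✓ → 93
humidity_sum2 = 44 + 44 + 100 + 100 + 41 + 6 + 57 + 53 + 97 + 93 = 635

temp_sum=723, humidity_sum=467, humidity_sum2=635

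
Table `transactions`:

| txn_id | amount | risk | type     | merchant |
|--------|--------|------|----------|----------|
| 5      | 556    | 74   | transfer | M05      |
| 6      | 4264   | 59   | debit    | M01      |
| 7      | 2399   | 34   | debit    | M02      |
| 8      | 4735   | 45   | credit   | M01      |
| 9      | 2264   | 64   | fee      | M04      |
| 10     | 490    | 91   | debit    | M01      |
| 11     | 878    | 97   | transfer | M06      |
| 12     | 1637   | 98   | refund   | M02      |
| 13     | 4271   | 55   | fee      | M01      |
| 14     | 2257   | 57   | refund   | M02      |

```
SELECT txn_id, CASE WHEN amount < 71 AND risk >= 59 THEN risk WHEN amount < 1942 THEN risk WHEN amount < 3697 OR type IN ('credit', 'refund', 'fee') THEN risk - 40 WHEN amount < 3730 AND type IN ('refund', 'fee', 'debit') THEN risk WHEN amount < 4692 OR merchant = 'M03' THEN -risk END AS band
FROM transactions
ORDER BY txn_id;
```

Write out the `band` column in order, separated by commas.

txn_id=5: amount < 1942 → 74
txn_id=6: amount < 4692 OR merchant = 'M03' → -59
txn_id=7: amount < 3697 OR type IN ('credit', 'refund', 'fee') → -6
txn_id=8: amount < 3697 OR type IN ('credit', 'refund', 'fee') → 5
txn_id=9: amount < 3697 OR type IN ('credit', 'refund', 'fee') → 24
txn_id=10: amount < 1942 → 91
txn_id=11: amount < 1942 → 97
txn_id=12: amount < 1942 → 98
txn_id=13: amount < 3697 OR type IN ('credit', 'refund', 'fee') → 15
txn_id=14: amount < 3697 OR type IN ('credit', 'refund', 'fee') → 17

74, -59, -6, 5, 24, 91, 97, 98, 15, 17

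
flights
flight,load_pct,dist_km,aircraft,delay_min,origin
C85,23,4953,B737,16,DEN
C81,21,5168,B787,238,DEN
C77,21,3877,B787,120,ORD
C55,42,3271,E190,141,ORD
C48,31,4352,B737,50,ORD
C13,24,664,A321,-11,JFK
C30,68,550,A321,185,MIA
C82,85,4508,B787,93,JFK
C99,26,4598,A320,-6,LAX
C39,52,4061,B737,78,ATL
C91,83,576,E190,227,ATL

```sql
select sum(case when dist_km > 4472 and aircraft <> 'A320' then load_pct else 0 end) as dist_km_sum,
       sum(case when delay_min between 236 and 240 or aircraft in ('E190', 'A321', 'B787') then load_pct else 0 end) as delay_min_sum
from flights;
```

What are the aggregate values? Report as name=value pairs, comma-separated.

dist_km_sum=129, delay_min_sum=344

[dist_km_sum: dist_km > 4472 and aircraft <> 'A320']
flight=C85: ✓ → 23
flight=C81: ✓ → 21
flight=C77: ✗
flight=C55: ✗
flight=C48: ✗
flight=C13: ✗
flight=C30: ✗
flight=C82: ✓ → 85
flight=C99: ✗
flight=C39: ✗
flight=C91: ✗
dist_km_sum = 23 + 21 + 85 = 129
—
[delay_min_sum: delay_min between 236 and 240 or aircraft in ('E190', 'A321', 'B787')]
flight=C85: ✗
flight=C81: ✓ → 21
flight=C77: ✓ → 21
flight=C55: ✓ → 42
flight=C48: ✗
flight=C13: ✓ → 24
flight=C30: ✓ → 68
flight=C82: ✓ → 85
flight=C99: ✗
flight=C39: ✗
flight=C91: ✓ → 83
delay_min_sum = 21 + 21 + 42 + 24 + 68 + 85 + 83 = 344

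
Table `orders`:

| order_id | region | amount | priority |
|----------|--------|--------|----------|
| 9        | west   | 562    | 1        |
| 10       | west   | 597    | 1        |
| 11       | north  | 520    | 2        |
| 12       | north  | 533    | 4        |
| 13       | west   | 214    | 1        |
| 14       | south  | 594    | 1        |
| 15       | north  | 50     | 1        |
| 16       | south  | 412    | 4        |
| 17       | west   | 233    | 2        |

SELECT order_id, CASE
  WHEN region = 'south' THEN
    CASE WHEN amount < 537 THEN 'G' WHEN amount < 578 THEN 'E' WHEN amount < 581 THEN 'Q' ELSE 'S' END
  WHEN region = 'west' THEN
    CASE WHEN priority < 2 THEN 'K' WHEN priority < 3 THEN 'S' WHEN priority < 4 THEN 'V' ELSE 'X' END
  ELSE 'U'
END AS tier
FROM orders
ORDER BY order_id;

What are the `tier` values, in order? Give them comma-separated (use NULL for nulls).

K, K, U, U, K, S, U, G, S

order_id=9: region='west' → inner[priority < 2] → K
order_id=10: region='west' → inner[priority < 2] → K
order_id=11: region='north' → outer ELSE → U
order_id=12: region='north' → outer ELSE → U
order_id=13: region='west' → inner[priority < 2] → K
order_id=14: region='south' → inner[ELSE] → S
order_id=15: region='north' → outer ELSE → U
order_id=16: region='south' → inner[amount < 537] → G
order_id=17: region='west' → inner[priority < 3] → S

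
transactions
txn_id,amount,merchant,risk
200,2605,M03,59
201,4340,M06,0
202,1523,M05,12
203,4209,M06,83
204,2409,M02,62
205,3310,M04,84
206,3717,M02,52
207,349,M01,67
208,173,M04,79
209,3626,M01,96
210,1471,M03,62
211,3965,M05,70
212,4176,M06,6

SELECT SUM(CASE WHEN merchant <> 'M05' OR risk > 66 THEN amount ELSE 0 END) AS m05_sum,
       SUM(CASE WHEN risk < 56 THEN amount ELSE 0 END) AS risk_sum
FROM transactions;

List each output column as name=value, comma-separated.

[m05_sum: merchant <> 'M05' OR risk > 66]
txn_id=200: ✓ → 2605
txn_id=201: ✓ → 4340
txn_id=202: ✗
txn_id=203: ✓ → 4209
txn_id=204: ✓ → 2409
txn_id=205: ✓ → 3310
txn_id=206: ✓ → 3717
txn_id=207: ✓ → 349
txn_id=208: ✓ → 173
txn_id=209: ✓ → 3626
txn_id=210: ✓ → 1471
txn_id=211: ✓ → 3965
txn_id=212: ✓ → 4176
m05_sum = 2605 + 4340 + 4209 + 2409 + 3310 + 3717 + 349 + 173 + 3626 + 1471 + 3965 + 4176 = 34350
—
[risk_sum: risk < 56]
txn_id=200: ✗
txn_id=201: ✓ → 4340
txn_id=202: ✓ → 1523
txn_id=203: ✗
txn_id=204: ✗
txn_id=205: ✗
txn_id=206: ✓ → 3717
txn_id=207: ✗
txn_id=208: ✗
txn_id=209: ✗
txn_id=210: ✗
txn_id=211: ✗
txn_id=212: ✓ → 4176
risk_sum = 4340 + 1523 + 3717 + 4176 = 13756

m05_sum=34350, risk_sum=13756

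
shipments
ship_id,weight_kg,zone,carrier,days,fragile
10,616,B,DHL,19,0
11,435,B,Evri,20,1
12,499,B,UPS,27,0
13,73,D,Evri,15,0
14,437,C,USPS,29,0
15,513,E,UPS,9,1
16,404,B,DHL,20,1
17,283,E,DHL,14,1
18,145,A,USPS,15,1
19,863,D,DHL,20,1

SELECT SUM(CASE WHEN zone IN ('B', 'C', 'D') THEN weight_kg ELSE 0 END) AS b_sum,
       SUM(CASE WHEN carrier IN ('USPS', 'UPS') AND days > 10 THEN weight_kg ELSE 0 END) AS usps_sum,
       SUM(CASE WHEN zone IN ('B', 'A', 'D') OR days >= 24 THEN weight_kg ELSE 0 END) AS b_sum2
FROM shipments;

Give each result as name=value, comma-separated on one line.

b_sum=3327, usps_sum=1081, b_sum2=3472

[b_sum: zone IN ('B', 'C', 'D')]
ship_id=10: ✓ → 616
ship_id=11: ✓ → 435
ship_id=12: ✓ → 499
ship_id=13: ✓ → 73
ship_id=14: ✓ → 437
ship_id=15: ✗
ship_id=16: ✓ → 404
ship_id=17: ✗
ship_id=18: ✗
ship_id=19: ✓ → 863
b_sum = 616 + 435 + 499 + 73 + 437 + 404 + 863 = 3327
—
[usps_sum: carrier IN ('USPS', 'UPS') AND days > 10]
ship_id=10: ✗
ship_id=11: ✗
ship_id=12: ✓ → 499
ship_id=13: ✗
ship_id=14: ✓ → 437
ship_id=15: ✗
ship_id=16: ✗
ship_id=17: ✗
ship_id=18: ✓ → 145
ship_id=19: ✗
usps_sum = 499 + 437 + 145 = 1081
—
[b_sum2: zone IN ('B', 'A', 'D') OR days >= 24]
ship_id=10: ✓ → 616
ship_id=11: ✓ → 435
ship_id=12: ✓ → 499
ship_id=13: ✓ → 73
ship_id=14: ✓ → 437
ship_id=15: ✗
ship_id=16: ✓ → 404
ship_id=17: ✗
ship_id=18: ✓ → 145
ship_id=19: ✓ → 863
b_sum2 = 616 + 435 + 499 + 73 + 437 + 404 + 145 + 863 = 3472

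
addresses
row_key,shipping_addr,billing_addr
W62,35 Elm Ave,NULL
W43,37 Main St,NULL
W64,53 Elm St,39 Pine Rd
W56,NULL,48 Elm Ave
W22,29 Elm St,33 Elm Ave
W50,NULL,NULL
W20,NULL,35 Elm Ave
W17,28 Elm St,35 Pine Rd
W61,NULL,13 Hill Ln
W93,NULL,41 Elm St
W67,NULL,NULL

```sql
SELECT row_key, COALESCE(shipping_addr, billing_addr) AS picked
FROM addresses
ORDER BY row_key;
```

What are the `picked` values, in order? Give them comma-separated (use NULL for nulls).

28 Elm St, 35 Elm Ave, 29 Elm St, 37 Main St, NULL, 48 Elm Ave, 13 Hill Ln, 35 Elm Ave, 53 Elm St, NULL, 41 Elm St

row_key=W17: shipping_addr=28 Elm St → 28 Elm St
row_key=W20: shipping_addr=NULL, billing_addr=35 Elm Ave → 35 Elm Ave
row_key=W22: shipping_addr=29 Elm St → 29 Elm St
row_key=W43: shipping_addr=37 Main St → 37 Main St
row_key=W50: shipping_addr=NULL, billing_addr=NULL (all NULL) → NULL
row_key=W56: shipping_addr=NULL, billing_addr=48 Elm Ave → 48 Elm Ave
row_key=W61: shipping_addr=NULL, billing_addr=13 Hill Ln → 13 Hill Ln
row_key=W62: shipping_addr=35 Elm Ave → 35 Elm Ave
row_key=W64: shipping_addr=53 Elm St → 53 Elm St
row_key=W67: shipping_addr=NULL, billing_addr=NULL (all NULL) → NULL
row_key=W93: shipping_addr=NULL, billing_addr=41 Elm St → 41 Elm St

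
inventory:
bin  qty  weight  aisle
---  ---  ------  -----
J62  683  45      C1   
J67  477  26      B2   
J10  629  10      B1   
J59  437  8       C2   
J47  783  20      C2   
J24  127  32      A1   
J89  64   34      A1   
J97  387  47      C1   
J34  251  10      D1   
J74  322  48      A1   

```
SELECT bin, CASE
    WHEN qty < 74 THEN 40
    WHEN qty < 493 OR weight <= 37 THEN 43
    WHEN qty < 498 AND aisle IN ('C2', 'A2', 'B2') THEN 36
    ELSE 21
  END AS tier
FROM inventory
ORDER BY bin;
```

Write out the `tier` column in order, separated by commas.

43, 43, 43, 43, 43, 21, 43, 43, 40, 43

bin=J10: qty < 493 OR weight <= 37 → 43
bin=J24: qty < 493 OR weight <= 37 → 43
bin=J34: qty < 493 OR weight <= 37 → 43
bin=J47: qty < 493 OR weight <= 37 → 43
bin=J59: qty < 493 OR weight <= 37 → 43
bin=J62: ELSE → 21
bin=J67: qty < 493 OR weight <= 37 → 43
bin=J74: qty < 493 OR weight <= 37 → 43
bin=J89: qty < 74 → 40
bin=J97: qty < 493 OR weight <= 37 → 43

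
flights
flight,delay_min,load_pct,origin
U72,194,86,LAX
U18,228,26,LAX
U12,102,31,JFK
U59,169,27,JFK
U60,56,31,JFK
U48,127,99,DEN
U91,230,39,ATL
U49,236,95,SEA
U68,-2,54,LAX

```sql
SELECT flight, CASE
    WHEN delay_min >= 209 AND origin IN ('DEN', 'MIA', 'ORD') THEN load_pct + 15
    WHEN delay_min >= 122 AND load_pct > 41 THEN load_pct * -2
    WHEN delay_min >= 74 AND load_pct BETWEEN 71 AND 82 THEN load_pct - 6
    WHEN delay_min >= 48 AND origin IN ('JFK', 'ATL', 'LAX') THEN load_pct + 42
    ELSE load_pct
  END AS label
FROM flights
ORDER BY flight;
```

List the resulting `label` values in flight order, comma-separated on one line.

73, 68, -198, -190, 69, 73, 54, -172, 81

flight=U12: delay_min >= 48 AND origin IN ('JFK', 'ATL', 'LAX') → 73
flight=U18: delay_min >= 48 AND origin IN ('JFK', 'ATL', 'LAX') → 68
flight=U48: delay_min >= 122 AND load_pct > 41 → -198
flight=U49: delay_min >= 122 AND load_pct > 41 → -190
flight=U59: delay_min >= 48 AND origin IN ('JFK', 'ATL', 'LAX') → 69
flight=U60: delay_min >= 48 AND origin IN ('JFK', 'ATL', 'LAX') → 73
flight=U68: ELSE → 54
flight=U72: delay_min >= 122 AND load_pct > 41 → -172
flight=U91: delay_min >= 48 AND origin IN ('JFK', 'ATL', 'LAX') → 81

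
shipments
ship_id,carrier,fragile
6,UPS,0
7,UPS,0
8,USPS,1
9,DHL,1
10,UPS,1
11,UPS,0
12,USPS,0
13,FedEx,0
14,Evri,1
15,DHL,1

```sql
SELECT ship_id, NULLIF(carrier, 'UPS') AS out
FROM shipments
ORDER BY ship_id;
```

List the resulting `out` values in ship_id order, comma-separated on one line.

NULL, NULL, USPS, DHL, NULL, NULL, USPS, FedEx, Evri, DHL

ship_id=6: carrier=UPS vs UPS: equal → NULL
ship_id=7: carrier=UPS vs UPS: equal → NULL
ship_id=8: carrier=USPS vs UPS: differ → USPS
ship_id=9: carrier=DHL vs UPS: differ → DHL
ship_id=10: carrier=UPS vs UPS: equal → NULL
ship_id=11: carrier=UPS vs UPS: equal → NULL
ship_id=12: carrier=USPS vs UPS: differ → USPS
ship_id=13: carrier=FedEx vs UPS: differ → FedEx
ship_id=14: carrier=Evri vs UPS: differ → Evri
ship_id=15: carrier=DHL vs UPS: differ → DHL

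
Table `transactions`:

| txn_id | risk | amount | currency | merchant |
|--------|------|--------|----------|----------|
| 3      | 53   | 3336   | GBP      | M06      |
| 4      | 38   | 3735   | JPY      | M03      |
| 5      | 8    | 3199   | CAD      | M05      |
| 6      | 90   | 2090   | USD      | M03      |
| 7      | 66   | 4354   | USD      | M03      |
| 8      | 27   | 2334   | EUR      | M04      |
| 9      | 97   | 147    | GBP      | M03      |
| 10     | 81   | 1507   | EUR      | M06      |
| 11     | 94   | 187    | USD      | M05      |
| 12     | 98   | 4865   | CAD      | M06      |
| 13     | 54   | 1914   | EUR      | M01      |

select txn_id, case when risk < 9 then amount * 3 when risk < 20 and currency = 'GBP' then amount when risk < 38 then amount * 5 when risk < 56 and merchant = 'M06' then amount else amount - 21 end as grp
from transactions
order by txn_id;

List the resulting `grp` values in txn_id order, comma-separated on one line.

3336, 3714, 9597, 2069, 4333, 11670, 126, 1486, 166, 4844, 1893

txn_id=3: risk < 56 and merchant = 'M06' → 3336
txn_id=4: ELSE → 3714
txn_id=5: risk < 9 → 9597
txn_id=6: ELSE → 2069
txn_id=7: ELSE → 4333
txn_id=8: risk < 38 → 11670
txn_id=9: ELSE → 126
txn_id=10: ELSE → 1486
txn_id=11: ELSE → 166
txn_id=12: ELSE → 4844
txn_id=13: ELSE → 1893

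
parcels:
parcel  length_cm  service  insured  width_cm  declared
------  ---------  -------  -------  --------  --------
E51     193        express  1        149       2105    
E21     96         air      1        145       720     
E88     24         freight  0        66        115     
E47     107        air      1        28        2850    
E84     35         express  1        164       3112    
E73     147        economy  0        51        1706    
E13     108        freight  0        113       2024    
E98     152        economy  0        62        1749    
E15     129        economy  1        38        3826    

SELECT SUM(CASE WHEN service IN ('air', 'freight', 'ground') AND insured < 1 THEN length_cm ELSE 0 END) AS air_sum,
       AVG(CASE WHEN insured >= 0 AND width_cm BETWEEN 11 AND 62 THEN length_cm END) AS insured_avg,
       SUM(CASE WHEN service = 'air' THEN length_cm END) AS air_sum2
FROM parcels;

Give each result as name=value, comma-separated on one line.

air_sum=132, insured_avg=133.75, air_sum2=203

[air_sum: service IN ('air', 'freight', 'ground') AND insured < 1]
parcel=E51: ✗
parcel=E21: ✗
parcel=E88: ✓ → 24
parcel=E47: ✗
parcel=E84: ✗
parcel=E73: ✗
parcel=E13: ✓ → 108
parcel=E98: ✗
parcel=E15: ✗
air_sum = 24 + 108 = 132
—
[insured_avg: insured >= 0 AND width_cm BETWEEN 11 AND 62]
parcel=E51: ✗
parcel=E21: ✗
parcel=E88: ✗
parcel=E47: ✓ → 107
parcel=E84: ✗
parcel=E73: ✓ → 147
parcel=E13: ✗
parcel=E98: ✓ → 152
parcel=E15: ✓ → 129
insured_avg = (107 + 147 + 152 + 129) / 4 = 133.75
—
[air_sum2: service = 'air']
parcel=E51: ✗
parcel=E21: ✓ → 96
parcel=E88: ✗
parcel=E47: ✓ → 107
parcel=E84: ✗
parcel=E73: ✗
parcel=E13: ✗
parcel=E98: ✗
parcel=E15: ✗
air_sum2 = 96 + 107 = 203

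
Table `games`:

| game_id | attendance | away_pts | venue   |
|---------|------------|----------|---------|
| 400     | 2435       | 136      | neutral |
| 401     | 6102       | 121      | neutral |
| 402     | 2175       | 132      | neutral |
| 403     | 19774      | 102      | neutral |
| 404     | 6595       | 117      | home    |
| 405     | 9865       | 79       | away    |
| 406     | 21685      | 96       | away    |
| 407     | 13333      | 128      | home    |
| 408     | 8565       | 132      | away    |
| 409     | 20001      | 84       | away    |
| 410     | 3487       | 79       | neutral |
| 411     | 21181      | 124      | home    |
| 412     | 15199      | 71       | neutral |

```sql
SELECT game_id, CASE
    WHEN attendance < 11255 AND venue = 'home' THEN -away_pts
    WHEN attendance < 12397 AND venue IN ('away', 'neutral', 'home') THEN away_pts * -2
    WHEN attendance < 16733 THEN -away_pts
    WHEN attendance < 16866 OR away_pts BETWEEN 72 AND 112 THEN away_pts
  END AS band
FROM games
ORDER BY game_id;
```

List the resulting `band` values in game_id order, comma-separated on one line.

-272, -242, -264, 102, -117, -158, 96, -128, -264, 84, -158, NULL, -71

game_id=400: attendance < 12397 AND venue IN ('away', 'neutral', 'home') → -272
game_id=401: attendance < 12397 AND venue IN ('away', 'neutral', 'home') → -242
game_id=402: attendance < 12397 AND venue IN ('away', 'neutral', 'home') → -264
game_id=403: attendance < 16866 OR away_pts BETWEEN 72 AND 112 → 102
game_id=404: attendance < 11255 AND venue = 'home' → -117
game_id=405: attendance < 12397 AND venue IN ('away', 'neutral', 'home') → -158
game_id=406: attendance < 16866 OR away_pts BETWEEN 72 AND 112 → 96
game_id=407: attendance < 16733 → -128
game_id=408: attendance < 12397 AND venue IN ('away', 'neutral', 'home') → -264
game_id=409: attendance < 16866 OR away_pts BETWEEN 72 AND 112 → 84
game_id=410: attendance < 12397 AND venue IN ('away', 'neutral', 'home') → -158
game_id=411: (no match → NULL) → NULL
game_id=412: attendance < 16733 → -71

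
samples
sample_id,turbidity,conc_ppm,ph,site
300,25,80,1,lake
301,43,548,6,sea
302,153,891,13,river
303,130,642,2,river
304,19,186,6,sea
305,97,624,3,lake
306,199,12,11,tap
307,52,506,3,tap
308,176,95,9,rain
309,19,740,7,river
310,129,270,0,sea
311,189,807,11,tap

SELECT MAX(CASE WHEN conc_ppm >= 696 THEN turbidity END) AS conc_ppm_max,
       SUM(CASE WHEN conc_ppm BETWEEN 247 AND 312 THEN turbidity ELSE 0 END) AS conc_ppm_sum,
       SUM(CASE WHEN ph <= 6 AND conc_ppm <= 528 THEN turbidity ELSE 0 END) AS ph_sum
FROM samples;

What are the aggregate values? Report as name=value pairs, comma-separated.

[conc_ppm_max: conc_ppm >= 696]
sample_id=300: ✗
sample_id=301: ✗
sample_id=302: ✓ → 153
sample_id=303: ✗
sample_id=304: ✗
sample_id=305: ✗
sample_id=306: ✗
sample_id=307: ✗
sample_id=308: ✗
sample_id=309: ✓ → 19
sample_id=310: ✗
sample_id=311: ✓ → 189
conc_ppm_max = MAX(153, 19, 189) = 189
—
[conc_ppm_sum: conc_ppm BETWEEN 247 AND 312]
sample_id=300: ✗
sample_id=301: ✗
sample_id=302: ✗
sample_id=303: ✗
sample_id=304: ✗
sample_id=305: ✗
sample_id=306: ✗
sample_id=307: ✗
sample_id=308: ✗
sample_id=309: ✗
sample_id=310: ✓ → 129
sample_id=311: ✗
conc_ppm_sum = 129
—
[ph_sum: ph <= 6 AND conc_ppm <= 528]
sample_id=300: ✓ → 25
sample_id=301: ✗
sample_id=302: ✗
sample_id=303: ✗
sample_id=304: ✓ → 19
sample_id=305: ✗
sample_id=306: ✗
sample_id=307: ✓ → 52
sample_id=308: ✗
sample_id=309: ✗
sample_id=310: ✓ → 129
sample_id=311: ✗
ph_sum = 25 + 19 + 52 + 129 = 225

conc_ppm_max=189, conc_ppm_sum=129, ph_sum=225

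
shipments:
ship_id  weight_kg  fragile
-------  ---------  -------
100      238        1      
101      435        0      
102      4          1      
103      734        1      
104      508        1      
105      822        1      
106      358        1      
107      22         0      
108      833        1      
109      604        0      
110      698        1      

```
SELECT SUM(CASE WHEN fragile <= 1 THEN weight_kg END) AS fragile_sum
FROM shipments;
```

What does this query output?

ship_id=100: ✓ → 238
ship_id=101: ✓ → 435
ship_id=102: ✓ → 4
ship_id=103: ✓ → 734
ship_id=104: ✓ → 508
ship_id=105: ✓ → 822
ship_id=106: ✓ → 358
ship_id=107: ✓ → 22
ship_id=108: ✓ → 833
ship_id=109: ✓ → 604
ship_id=110: ✓ → 698
fragile_sum = 238 + 435 + 4 + 734 + 508 + 822 + 358 + 22 + 833 + 604 + 698 = 5256

5256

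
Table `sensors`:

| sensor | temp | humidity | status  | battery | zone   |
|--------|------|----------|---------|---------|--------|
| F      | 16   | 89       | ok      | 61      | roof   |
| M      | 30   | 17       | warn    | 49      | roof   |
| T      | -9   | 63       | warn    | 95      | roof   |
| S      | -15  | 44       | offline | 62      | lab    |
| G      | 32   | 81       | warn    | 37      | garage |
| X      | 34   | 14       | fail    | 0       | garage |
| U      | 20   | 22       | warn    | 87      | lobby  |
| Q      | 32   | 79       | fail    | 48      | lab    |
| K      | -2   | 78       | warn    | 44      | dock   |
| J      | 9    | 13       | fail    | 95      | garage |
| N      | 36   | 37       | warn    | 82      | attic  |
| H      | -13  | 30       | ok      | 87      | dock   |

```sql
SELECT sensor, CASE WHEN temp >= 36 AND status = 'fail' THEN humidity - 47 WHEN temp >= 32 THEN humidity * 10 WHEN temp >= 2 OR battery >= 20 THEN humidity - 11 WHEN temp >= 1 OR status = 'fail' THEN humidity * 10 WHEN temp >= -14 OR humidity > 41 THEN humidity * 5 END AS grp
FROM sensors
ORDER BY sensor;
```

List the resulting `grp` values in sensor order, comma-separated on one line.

sensor=F: temp >= 2 OR battery >= 20 → 78
sensor=G: temp >= 32 → 810
sensor=H: temp >= 2 OR battery >= 20 → 19
sensor=J: temp >= 2 OR battery >= 20 → 2
sensor=K: temp >= 2 OR battery >= 20 → 67
sensor=M: temp >= 2 OR battery >= 20 → 6
sensor=N: temp >= 32 → 370
sensor=Q: temp >= 32 → 790
sensor=S: temp >= 2 OR battery >= 20 → 33
sensor=T: temp >= 2 OR battery >= 20 → 52
sensor=U: temp >= 2 OR battery >= 20 → 11
sensor=X: temp >= 32 → 140

78, 810, 19, 2, 67, 6, 370, 790, 33, 52, 11, 140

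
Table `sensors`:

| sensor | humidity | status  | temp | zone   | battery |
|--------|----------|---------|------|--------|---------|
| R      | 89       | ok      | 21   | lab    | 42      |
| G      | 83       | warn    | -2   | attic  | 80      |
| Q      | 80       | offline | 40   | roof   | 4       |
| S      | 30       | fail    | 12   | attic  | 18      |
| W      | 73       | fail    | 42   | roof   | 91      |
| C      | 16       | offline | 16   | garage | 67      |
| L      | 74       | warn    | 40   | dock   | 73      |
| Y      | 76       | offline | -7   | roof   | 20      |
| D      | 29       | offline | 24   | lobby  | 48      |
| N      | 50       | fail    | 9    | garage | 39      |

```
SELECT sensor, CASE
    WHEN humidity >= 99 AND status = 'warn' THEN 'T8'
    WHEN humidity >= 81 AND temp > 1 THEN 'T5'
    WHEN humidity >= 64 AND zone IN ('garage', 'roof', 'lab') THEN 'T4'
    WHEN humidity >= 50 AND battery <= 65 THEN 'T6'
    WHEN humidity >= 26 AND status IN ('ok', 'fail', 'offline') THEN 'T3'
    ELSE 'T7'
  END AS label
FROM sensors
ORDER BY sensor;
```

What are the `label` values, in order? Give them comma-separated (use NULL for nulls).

T7, T3, T7, T7, T6, T4, T5, T3, T4, T4

sensor=C: ELSE → T7
sensor=D: humidity >= 26 AND status IN ('ok', 'fail', 'offline') → T3
sensor=G: ELSE → T7
sensor=L: ELSE → T7
sensor=N: humidity >= 50 AND battery <= 65 → T6
sensor=Q: humidity >= 64 AND zone IN ('garage', 'roof', 'lab') → T4
sensor=R: humidity >= 81 AND temp > 1 → T5
sensor=S: humidity >= 26 AND status IN ('ok', 'fail', 'offline') → T3
sensor=W: humidity >= 64 AND zone IN ('garage', 'roof', 'lab') → T4
sensor=Y: humidity >= 64 AND zone IN ('garage', 'roof', 'lab') → T4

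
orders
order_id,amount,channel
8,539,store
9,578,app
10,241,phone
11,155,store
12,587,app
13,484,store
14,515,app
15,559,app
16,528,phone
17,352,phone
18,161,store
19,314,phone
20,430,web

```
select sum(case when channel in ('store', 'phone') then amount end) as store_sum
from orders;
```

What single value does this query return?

order_id=8: ✓ → 539
order_id=9: ✗
order_id=10: ✓ → 241
order_id=11: ✓ → 155
order_id=12: ✗
order_id=13: ✓ → 484
order_id=14: ✗
order_id=15: ✗
order_id=16: ✓ → 528
order_id=17: ✓ → 352
order_id=18: ✓ → 161
order_id=19: ✓ → 314
order_id=20: ✗
store_sum = 539 + 241 + 155 + 484 + 528 + 352 + 161 + 314 = 2774

2774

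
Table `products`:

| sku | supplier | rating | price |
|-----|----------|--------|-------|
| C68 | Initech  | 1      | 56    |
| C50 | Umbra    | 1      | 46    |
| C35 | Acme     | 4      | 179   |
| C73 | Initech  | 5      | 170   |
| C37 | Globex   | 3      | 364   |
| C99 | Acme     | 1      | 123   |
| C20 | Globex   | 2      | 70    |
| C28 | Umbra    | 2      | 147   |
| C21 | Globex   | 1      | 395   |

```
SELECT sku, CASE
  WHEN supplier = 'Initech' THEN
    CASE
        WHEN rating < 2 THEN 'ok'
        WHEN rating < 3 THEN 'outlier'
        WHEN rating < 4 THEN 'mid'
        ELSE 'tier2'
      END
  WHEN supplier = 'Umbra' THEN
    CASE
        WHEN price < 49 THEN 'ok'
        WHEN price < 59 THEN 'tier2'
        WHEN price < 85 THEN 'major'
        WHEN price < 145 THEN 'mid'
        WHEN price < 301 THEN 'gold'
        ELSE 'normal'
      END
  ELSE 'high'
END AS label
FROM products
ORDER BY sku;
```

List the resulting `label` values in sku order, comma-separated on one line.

sku=C20: supplier='Globex' → outer ELSE → high
sku=C21: supplier='Globex' → outer ELSE → high
sku=C28: supplier='Umbra' → inner[price < 301] → gold
sku=C35: supplier='Acme' → outer ELSE → high
sku=C37: supplier='Globex' → outer ELSE → high
sku=C50: supplier='Umbra' → inner[price < 49] → ok
sku=C68: supplier='Initech' → inner[rating < 2] → ok
sku=C73: supplier='Initech' → inner[ELSE] → tier2
sku=C99: supplier='Acme' → outer ELSE → high

high, high, gold, high, high, ok, ok, tier2, high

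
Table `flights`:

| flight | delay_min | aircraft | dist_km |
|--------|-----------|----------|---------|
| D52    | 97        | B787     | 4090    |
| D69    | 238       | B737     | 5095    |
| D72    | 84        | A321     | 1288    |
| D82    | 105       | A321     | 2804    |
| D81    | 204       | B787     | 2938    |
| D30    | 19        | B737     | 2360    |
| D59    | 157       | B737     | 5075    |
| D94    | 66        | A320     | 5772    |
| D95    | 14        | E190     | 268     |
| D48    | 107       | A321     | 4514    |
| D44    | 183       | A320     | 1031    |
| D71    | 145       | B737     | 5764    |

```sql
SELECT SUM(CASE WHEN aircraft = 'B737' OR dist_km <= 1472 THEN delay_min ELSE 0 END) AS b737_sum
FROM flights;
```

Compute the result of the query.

flight=D52: ✗
flight=D69: ✓ → 238
flight=D72: ✓ → 84
flight=D82: ✗
flight=D81: ✗
flight=D30: ✓ → 19
flight=D59: ✓ → 157
flight=D94: ✗
flight=D95: ✓ → 14
flight=D48: ✗
flight=D44: ✓ → 183
flight=D71: ✓ → 145
b737_sum = 238 + 84 + 19 + 157 + 14 + 183 + 145 = 840

840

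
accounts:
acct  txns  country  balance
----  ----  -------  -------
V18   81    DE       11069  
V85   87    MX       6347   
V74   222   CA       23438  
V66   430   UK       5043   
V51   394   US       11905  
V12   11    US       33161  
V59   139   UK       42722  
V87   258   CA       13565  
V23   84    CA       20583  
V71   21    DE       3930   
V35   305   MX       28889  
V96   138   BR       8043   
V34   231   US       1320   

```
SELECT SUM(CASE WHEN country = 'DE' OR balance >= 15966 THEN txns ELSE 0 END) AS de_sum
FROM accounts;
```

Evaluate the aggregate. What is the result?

acct=V18: ✓ → 81
acct=V85: ✗
acct=V74: ✓ → 222
acct=V66: ✗
acct=V51: ✗
acct=V12: ✓ → 11
acct=V59: ✓ → 139
acct=V87: ✗
acct=V23: ✓ → 84
acct=V71: ✓ → 21
acct=V35: ✓ → 305
acct=V96: ✗
acct=V34: ✗
de_sum = 81 + 222 + 11 + 139 + 84 + 21 + 305 = 863

863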